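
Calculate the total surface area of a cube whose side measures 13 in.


Shape: cube
Side s = 13 in
A cube has 6 square faces.
Formula: SA = 6 * s^2
s^2 = 169
SA = 6 * 169
SA = 1014
1014 in^2


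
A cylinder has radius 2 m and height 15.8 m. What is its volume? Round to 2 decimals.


Shape: cylinder
Radius r = 2 m, Height h = 15.8 m
Formula: V = pi * r^2 * h
r^2 = 4
V = pi * 4 * 15.8
V = 63.2 * pi
V = 198.55
198.55 m^3


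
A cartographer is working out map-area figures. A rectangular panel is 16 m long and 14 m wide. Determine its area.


Shape: rectangle
Length l = 16 m, Width w = 14 m
Formula: A = l * w
A = 16 * 14
A = 224
224 m^2


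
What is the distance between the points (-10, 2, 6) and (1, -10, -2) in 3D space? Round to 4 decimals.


3D distance between two points
P1 = (-10, 2, 6), P2 = (1, -10, -2)
Formula: d = sqrt((x2-x1)^2 + (y2-y1)^2 + (z2-z1)^2)
dx = 1 - -10 = 11
dy = -10 - 2 = -12
dz = -2 - 6 = -8
dx^2 + dy^2 + dz^2 = 121 + 144 + 64 = 329
d = sqrt(329)
d = 18.1384
18.1384 units


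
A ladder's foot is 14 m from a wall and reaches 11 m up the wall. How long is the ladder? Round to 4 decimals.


Shape: right triangle
Legs a = 14 m, b = 11 m
Formula: c = sqrt(a^2 + b^2)
a^2 = 196, b^2 = 121
a^2 + b^2 = 317
c = sqrt(317)
c = 17.8045
17.8045 m


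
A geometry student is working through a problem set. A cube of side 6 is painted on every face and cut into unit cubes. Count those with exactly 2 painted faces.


Large cube: 6 x 6 x 6, cut into unit cubes.
n = 6, so n - 2 = 4
Cubes with 2 painted faces lie along the edges, excluding corners.
A cube has 12 edges; each contributes (n - 2) = 4 such cubes.
Count = 12 * 4 = 48
48 unit cubes


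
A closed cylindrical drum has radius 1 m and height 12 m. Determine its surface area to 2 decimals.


Shape: closed cylinder
Radius r = 1 m, Height h = 12 m
Formula: SA = 2*pi*r^2 + 2*pi*r*h = 2*pi*r*(r + h)
r + h = 13
2 * r * (r + h) = 2 * 1 * 13 = 26
SA = 26 * pi
SA = 81.68
81.68 m^2


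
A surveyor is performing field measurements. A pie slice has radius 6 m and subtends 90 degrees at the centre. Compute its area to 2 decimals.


Shape: circular sector
Radius r = 6 m, Angle = 90 degrees
Formula: A = (angle/360) * pi * r^2
r^2 = 36
Fraction of circle = 90/360
A = (90/360) * pi * 36
A = 9 * pi
A = 28.27
28.27 m^2


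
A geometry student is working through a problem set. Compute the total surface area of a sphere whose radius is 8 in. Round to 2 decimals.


Shape: sphere
Radius r = 8 in
Formula: SA = 4 * pi * r^2
r^2 = 64
SA = 4 * pi * 64
SA = 256 * pi
SA = 804.25
804.25 in^2


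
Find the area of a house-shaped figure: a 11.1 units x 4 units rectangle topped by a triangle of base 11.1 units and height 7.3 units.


Composite shape: rectangle + triangle
Rectangle area = 11.1 * 4 = 44.4
Triangle area = 0.5 * 11.1 * 7.3 = 40.515
Total = 44.4 + 40.515
Total = 84.915
84.915 units^2


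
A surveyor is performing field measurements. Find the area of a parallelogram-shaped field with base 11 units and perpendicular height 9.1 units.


Shape: parallelogram
Base b = 11 units, Height h = 9.1 units
Formula: A = b * h
A = 11 * 9.1
A = 100.1
100.1 units^2


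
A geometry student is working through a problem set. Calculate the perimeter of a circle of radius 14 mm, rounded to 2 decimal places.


Shape: circle
Radius r = 14 mm
Formula: C = 2 * pi * r
C = 2 * pi * 14
C = 28 * pi
C = 87.96
87.96 mm


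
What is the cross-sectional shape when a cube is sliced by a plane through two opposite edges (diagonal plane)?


Solid: cube
Cutting plane: through two opposite edges (diagonal plane)
Visualize the intersection of the plane with the solid's surface.
The boundary of the cut region is a rectangle.
rectangle


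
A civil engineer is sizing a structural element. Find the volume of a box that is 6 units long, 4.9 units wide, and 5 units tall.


Shape: rectangular prism
l = 6 units, w = 4.9 units, h = 5 units
Formula: V = l * w * h
V = 6 * 4.9 * 5
V = 29.4 * 5
V = 147
147 units^3


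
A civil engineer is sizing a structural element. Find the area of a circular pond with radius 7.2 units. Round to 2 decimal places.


Shape: circle
Radius r = 7.2 units
Formula: A = pi * r^2
r^2 = 7.2^2 = 51.84
A = pi * 51.84
A = 162.86
162.86 units^2


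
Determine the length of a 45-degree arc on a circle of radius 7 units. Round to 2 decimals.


Shape: circular arc
Radius r = 7 units, Angle = 45 degrees
Formula: L = (angle/360) * 2 * pi * r
2 * pi * r = 14 * pi
L = (45/360) * 14 * pi
L = 1.75 * pi
L = 5.5
5.5 units


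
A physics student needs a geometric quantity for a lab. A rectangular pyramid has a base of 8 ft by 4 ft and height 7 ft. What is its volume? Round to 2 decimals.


Shape: rectangular pyramid
Base: 8 ft x 4 ft, Height h = 7 ft
Formula: V = (1/3) * base_area * h
base_area = 8 * 4 = 32
base_area * h = 32 * 7 = 224
V = 224 / 3
V = 74.67
74.67 ft^3


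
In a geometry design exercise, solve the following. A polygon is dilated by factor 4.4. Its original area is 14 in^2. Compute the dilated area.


Linear scale factor k = 4.4
Original area = 14 in^2
Rule: under a linear scaling by k, areas scale by k^2.
k^2 = 4.4^2 = 19.36
New area = 14 * 19.36
New area = 271.04
271.04 in^2


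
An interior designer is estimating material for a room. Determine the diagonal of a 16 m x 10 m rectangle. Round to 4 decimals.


Shape: rectangle (diagonal via Pythagoras)
Sides: 16 m and 10 m
Formula: d = sqrt(l^2 + w^2)
l^2 = 256, w^2 = 100
l^2 + w^2 = 356
d = sqrt(356)
d = 18.868
18.868 m


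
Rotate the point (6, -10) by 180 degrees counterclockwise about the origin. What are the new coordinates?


Transformation: rotation about the origin
Original point: (6, -10)
Rule for 180 deg: (x, y) -> (-x, -y)
Apply: (6, -10) -> (-6, 10)
(-6, 10)


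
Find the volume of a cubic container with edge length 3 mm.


Shape: cube
Side s = 3 mm
Formula: V = s^3
V = 3 * 3 * 3
V = 9 * 3
V = 27
27 mm^3


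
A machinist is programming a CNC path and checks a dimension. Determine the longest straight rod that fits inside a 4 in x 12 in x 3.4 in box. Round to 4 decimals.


Shape: rectangular box (space diagonal)
l = 4 in, w = 12 in, h = 3.4 in
Visualize: the diagonal of the base, then a right triangle with that diagonal and the height.
Formula: d = sqrt(l^2 + w^2 + h^2)
l^2 + w^2 + h^2 = 16 + 144 + 11.56 = 171.56
d = sqrt(171.56)
d = 13.0981
13.0981 in


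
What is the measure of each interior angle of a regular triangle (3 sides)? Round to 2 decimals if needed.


Shape: regular triangle (3 sides)
Formula: interior angle = (n - 2) * 180 / n
(n - 2) = 1
(n - 2) * 180 = 180
angle = 180 / 3
angle = 60
60 degrees


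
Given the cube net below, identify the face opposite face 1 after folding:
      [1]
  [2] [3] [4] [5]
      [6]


Net: cross layout. Take square 3 as the base (bottom).
Fold the four squares in the horizontal row up around 3: 2 -> left, 4 -> right, 5 wraps to the top.
Fold 1 and 6 up from 3: 1 -> back, 6 -> front.
Opposite pairs are therefore: (1, 6), (2, 4), (3, 5).
Face 1 is opposite face 6.
face 6


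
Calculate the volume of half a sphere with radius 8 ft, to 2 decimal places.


Shape: hemisphere (half of a sphere)
Radius r = 8 ft
Formula: V = (1/2) * (4/3) * pi * r^3 = (2/3) * pi * r^3
r^3 = 512
(2/3) * 512 = 341.333333
V = 341.333333 * pi
V = 1072.33
1072.33 ft^3


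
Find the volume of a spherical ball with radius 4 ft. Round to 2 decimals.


Shape: sphere
Radius r = 4 ft
Formula: V = (4/3) * pi * r^3
r^3 = 64
(4/3) * 64 = 85.333333
V = 85.333333 * pi
V = 268.08
268.08 ft^3


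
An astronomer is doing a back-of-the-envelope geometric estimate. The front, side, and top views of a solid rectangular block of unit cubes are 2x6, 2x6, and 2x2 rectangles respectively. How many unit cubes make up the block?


Orthographic views of a solid rectangular block:
Front view 2 x 6 -> length = 2, height = 6
Side view 2 x 6 -> width = 2, height = 6 (consistent)
Top view 2 x 2 -> confirms length = 2, width = 2
The block is 2 x 2 x 6.
Total unit cubes = 2 * 2 * 6 = 24
24 unit cubes


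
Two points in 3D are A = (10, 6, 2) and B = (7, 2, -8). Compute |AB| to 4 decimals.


3D distance between two points
P1 = (10, 6, 2), P2 = (7, 2, -8)
Formula: d = sqrt((x2-x1)^2 + (y2-y1)^2 + (z2-z1)^2)
dx = 7 - 10 = -3
dy = 2 - 6 = -4
dz = -8 - 2 = -10
dx^2 + dy^2 + dz^2 = 9 + 16 + 100 = 125
d = sqrt(125)
d = 11.1803
11.1803 units


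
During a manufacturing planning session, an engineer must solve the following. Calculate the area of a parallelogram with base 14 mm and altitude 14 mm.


Shape: parallelogram
Base b = 14 mm, Height h = 14 mm
Formula: A = b * h
A = 14 * 14
A = 196
196 mm^2


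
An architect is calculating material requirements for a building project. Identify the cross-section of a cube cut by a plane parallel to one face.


Solid: cube
Cutting plane: parallel to one face
Visualize the intersection of the plane with the solid's surface.
The boundary of the cut region is a square.
square


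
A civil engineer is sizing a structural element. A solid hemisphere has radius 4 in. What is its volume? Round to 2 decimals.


Shape: hemisphere (half of a sphere)
Radius r = 4 in
Formula: V = (1/2) * (4/3) * pi * r^3 = (2/3) * pi * r^3
r^3 = 64
(2/3) * 64 = 42.666667
V = 42.666667 * pi
V = 134.04
134.04 in^3


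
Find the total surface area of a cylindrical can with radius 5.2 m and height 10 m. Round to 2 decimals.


Shape: closed cylinder
Radius r = 5.2 m, Height h = 10 m
Formula: SA = 2*pi*r^2 + 2*pi*r*h = 2*pi*r*(r + h)
r + h = 15.2
2 * r * (r + h) = 2 * 5.2 * 15.2 = 158.08
SA = 158.08 * pi
SA = 496.62
496.62 m^2


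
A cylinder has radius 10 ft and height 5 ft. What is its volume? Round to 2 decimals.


Shape: cylinder
Radius r = 10 ft, Height h = 5 ft
Formula: V = pi * r^2 * h
r^2 = 100
V = pi * 100 * 5
V = 500 * pi
V = 1570.8
1570.8 ft^3


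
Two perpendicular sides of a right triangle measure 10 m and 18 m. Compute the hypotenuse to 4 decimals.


Shape: right triangle
Legs a = 10 m, b = 18 m
Formula: c = sqrt(a^2 + b^2)
a^2 = 100, b^2 = 324
a^2 + b^2 = 424
c = sqrt(424)
c = 20.5913
20.5913 m


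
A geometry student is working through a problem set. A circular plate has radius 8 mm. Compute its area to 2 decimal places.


Shape: circle
Radius r = 8 mm
Formula: A = pi * r^2
r^2 = 8^2 = 64
A = pi * 64
A = 201.06
201.06 mm^2


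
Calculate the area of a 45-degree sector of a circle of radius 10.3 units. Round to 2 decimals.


Shape: circular sector
Radius r = 10.3 units, Angle = 45 degrees
Formula: A = (angle/360) * pi * r^2
r^2 = 106.09
Fraction of circle = 45/360
A = (45/360) * pi * 106.09
A = 13.26125 * pi
A = 41.66
41.66 units^2


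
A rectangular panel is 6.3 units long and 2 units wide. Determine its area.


Shape: rectangle
Length l = 6.3 units, Width w = 2 units
Formula: A = l * w
A = 6.3 * 2
A = 12.6
12.6 units^2


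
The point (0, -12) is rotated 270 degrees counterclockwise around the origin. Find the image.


Transformation: rotation about the origin
Original point: (0, -12)
Rule for 270 deg counterclockwise: (x, y) -> (y, -x)
Apply: (0, -12) -> (-12, 0)
(-12, 0)


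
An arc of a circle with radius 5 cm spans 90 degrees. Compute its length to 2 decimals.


Shape: circular arc
Radius r = 5 cm, Angle = 90 degrees
Formula: L = (angle/360) * 2 * pi * r
2 * pi * r = 10 * pi
L = (90/360) * 10 * pi
L = 2.5 * pi
L = 7.85
7.85 cm


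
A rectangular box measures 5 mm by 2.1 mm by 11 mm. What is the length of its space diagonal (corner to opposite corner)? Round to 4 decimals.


Shape: rectangular box (space diagonal)
l = 5 mm, w = 2.1 mm, h = 11 mm
Visualize: the diagonal of the base, then a right triangle with that diagonal and the height.
Formula: d = sqrt(l^2 + w^2 + h^2)
l^2 + w^2 + h^2 = 25 + 4.41 + 121 = 150.41
d = sqrt(150.41)
d = 12.2642
12.2642 mm


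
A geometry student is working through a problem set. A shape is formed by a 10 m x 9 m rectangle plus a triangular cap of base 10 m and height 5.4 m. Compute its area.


Composite shape: rectangle + triangle
Rectangle area = 10 * 9 = 90
Triangle area = 0.5 * 10 * 5.4 = 27
Total = 90 + 27
Total = 117
117 m^2


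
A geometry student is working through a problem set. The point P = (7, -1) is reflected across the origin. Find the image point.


Transformation: reflection
Original point: (7, -1)
Rule for reflection through the origin: (x, y) -> (-x, -y)
Apply: (7, -1) -> (-7, 1)
(-7, 1)


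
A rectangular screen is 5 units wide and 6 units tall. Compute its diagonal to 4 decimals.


Shape: rectangle (diagonal via Pythagoras)
Sides: 5 units and 6 units
Formula: d = sqrt(l^2 + w^2)
l^2 = 25, w^2 = 36
l^2 + w^2 = 61
d = sqrt(61)
d = 7.8102
7.8102 units


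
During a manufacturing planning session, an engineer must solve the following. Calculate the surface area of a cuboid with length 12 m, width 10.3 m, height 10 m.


Shape: rectangular prism
l = 12 m, w = 10.3 m, h = 10 m
Formula: SA = 2(lw + lh + wh)
lw = 123.6, lh = 120, wh = 103
lw + lh + wh = 346.6
SA = 2 * 346.6
SA = 693.2
693.2 m^2


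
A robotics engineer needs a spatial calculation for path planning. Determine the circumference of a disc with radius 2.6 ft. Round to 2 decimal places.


Shape: circle
Radius r = 2.6 ft
Formula: C = 2 * pi * r
C = 2 * pi * 2.6
C = 5.2 * pi
C = 16.34
16.34 ft


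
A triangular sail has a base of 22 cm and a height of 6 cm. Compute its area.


Shape: triangle
Base b = 22 cm, Height h = 6 cm
Formula: A = (1/2) * b * h
A = 0.5 * 22 * 6
A = 0.5 * 132
A = 66
66 cm^2


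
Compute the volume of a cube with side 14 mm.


Shape: cube
Side s = 14 mm
Formula: V = s^3
V = 14 * 14 * 14
V = 196 * 14
V = 2744
2744 mm^3


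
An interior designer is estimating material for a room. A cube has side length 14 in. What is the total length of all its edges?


Shape: cube
Side s = 14 in
A cube has 12 edges, all equal.
Formula: total edge length = 12 * s
Total = 12 * 14
Total = 168
168 in


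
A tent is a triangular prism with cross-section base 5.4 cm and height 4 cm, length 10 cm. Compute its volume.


Shape: triangular prism
Triangle base = 5.4 cm, triangle height = 4 cm, prism length L = 10 cm
Formula: V = (1/2 * b * h_tri) * L
Cross-section area = 0.5 * 5.4 * 4 = 10.8
V = 10.8 * 10
V = 108
108 cm^3


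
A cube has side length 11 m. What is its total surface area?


Shape: cube
Side s = 11 m
A cube has 6 square faces.
Formula: SA = 6 * s^2
s^2 = 121
SA = 6 * 121
SA = 726
726 m^2


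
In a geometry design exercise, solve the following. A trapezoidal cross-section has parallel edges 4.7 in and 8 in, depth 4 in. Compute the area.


Shape: trapezoid
Parallel sides a = 4.7 in, b = 8 in; Height h = 4 in
Formula: A = (a + b) * h / 2
a + b = 4.7 + 8 = 12.7
A = 12.7 * 4 / 2
A = 50.8 / 2
A = 25.4
25.4 in^2


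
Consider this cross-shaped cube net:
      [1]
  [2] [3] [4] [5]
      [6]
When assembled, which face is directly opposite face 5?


Net: cross layout. Take square 3 as the base (bottom).
Fold the four squares in the horizontal row up around 3: 2 -> left, 4 -> right, 5 wraps to the top.
Fold 1 and 6 up from 3: 1 -> back, 6 -> front.
Opposite pairs are therefore: (1, 6), (2, 4), (3, 5).
Face 5 is opposite face 3.
face 3


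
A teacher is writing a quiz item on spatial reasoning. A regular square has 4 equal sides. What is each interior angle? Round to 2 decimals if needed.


Shape: regular square (4 sides)
Formula: interior angle = (n - 2) * 180 / n
(n - 2) = 2
(n - 2) * 180 = 360
angle = 360 / 4
angle = 90
90 degrees


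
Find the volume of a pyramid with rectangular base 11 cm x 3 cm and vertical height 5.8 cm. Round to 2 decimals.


Shape: rectangular pyramid
Base: 11 cm x 3 cm, Height h = 5.8 cm
Formula: V = (1/3) * base_area * h
base_area = 11 * 3 = 33
base_area * h = 33 * 5.8 = 191.4
V = 191.4 / 3
V = 63.8
63.8 cm^3


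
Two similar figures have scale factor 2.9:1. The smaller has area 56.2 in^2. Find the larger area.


Linear scale factor k = 2.9
Original area = 56.2 in^2
Rule: under a linear scaling by k, areas scale by k^2.
k^2 = 2.9^2 = 8.41
New area = 56.2 * 8.41
New area = 472.642
472.642 in^2


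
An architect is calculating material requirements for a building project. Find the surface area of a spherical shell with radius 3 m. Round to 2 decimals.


Shape: sphere
Radius r = 3 m
Formula: SA = 4 * pi * r^2
r^2 = 9
SA = 4 * pi * 9
SA = 36 * pi
SA = 113.1
113.1 m^2


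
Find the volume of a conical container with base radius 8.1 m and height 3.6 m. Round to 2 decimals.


Shape: cone
Radius r = 8.1 m, Height h = 3.6 m
Formula: V = (1/3) * pi * r^2 * h
r^2 = 65.61
pi * r^2 * h = pi * 65.61 * 3.6 = 236.196 * pi
V = 236.196 * pi / 3
V = 247.34
247.34 m^3


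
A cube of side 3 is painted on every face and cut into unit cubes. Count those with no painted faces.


Large cube: 3 x 3 x 3, cut into unit cubes.
n = 3, so n - 2 = 1
Unpainted cubes form the interior (n - 2)^3 block.
(n - 2)^3 = 1^3 = 1
1 unit cubes


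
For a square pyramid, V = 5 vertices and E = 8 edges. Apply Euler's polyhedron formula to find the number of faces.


Polyhedron: square pyramid
Euler's formula for convex polyhedra: V - E + F = 2
Given: V = 5 vertices and E = 8 edges
Solve for F:
F = 2 + E - V = 2 + 8 - 5 = 5
5 faces


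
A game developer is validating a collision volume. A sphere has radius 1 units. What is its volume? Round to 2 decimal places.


Shape: sphere
Radius r = 1 units
Formula: V = (4/3) * pi * r^3
r^3 = 1
(4/3) * 1 = 1.333333
V = 1.333333 * pi
V = 4.19
4.19 units^3


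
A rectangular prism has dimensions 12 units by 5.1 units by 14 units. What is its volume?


Shape: rectangular prism
l = 12 units, w = 5.1 units, h = 14 units
Formula: V = l * w * h
V = 12 * 5.1 * 14
V = 61.2 * 14
V = 856.8
856.8 units^3


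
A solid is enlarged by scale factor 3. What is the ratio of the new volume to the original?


Linear scale factor k = 3
Rule: under a linear scaling by k, volumes scale by k^3.
k^3 = 3 * 3 * 3
k^3 = 9 * 3
k^3 = 27
Volume scales by a factor of 27.
27 (dimensionless)


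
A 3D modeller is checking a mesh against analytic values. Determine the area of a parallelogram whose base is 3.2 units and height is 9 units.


Shape: parallelogram
Base b = 3.2 units, Height h = 9 units
Formula: A = b * h
A = 3.2 * 9
A = 28.8
28.8 units^2


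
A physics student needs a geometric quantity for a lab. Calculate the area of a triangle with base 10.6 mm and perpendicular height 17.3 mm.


Shape: triangle
Base b = 10.6 mm, Height h = 17.3 mm
Formula: A = (1/2) * b * h
A = 0.5 * 10.6 * 17.3
A = 0.5 * 183.38
A = 91.69
91.69 mm^2


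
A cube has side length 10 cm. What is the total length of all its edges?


Shape: cube
Side s = 10 cm
A cube has 12 edges, all equal.
Formula: total edge length = 12 * s
Total = 12 * 10
Total = 120
120 cm


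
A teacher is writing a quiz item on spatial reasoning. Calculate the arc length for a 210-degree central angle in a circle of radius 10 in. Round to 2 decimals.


Shape: circular arc
Radius r = 10 in, Angle = 210 degrees
Formula: L = (angle/360) * 2 * pi * r
2 * pi * r = 20 * pi
L = (210/360) * 20 * pi
L = 11.666667 * pi
L = 36.65
36.65 in


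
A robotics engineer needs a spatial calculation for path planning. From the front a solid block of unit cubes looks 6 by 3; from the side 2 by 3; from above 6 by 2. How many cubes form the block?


Orthographic views of a solid rectangular block:
Front view 6 x 3 -> length = 6, height = 3
Side view 2 x 3 -> width = 2, height = 3 (consistent)
Top view 6 x 2 -> confirms length = 6, width = 2
The block is 6 x 2 x 3.
Total unit cubes = 6 * 2 * 3 = 36
36 unit cubes


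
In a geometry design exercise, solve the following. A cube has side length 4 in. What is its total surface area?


Shape: cube
Side s = 4 in
A cube has 6 square faces.
Formula: SA = 6 * s^2
s^2 = 16
SA = 6 * 16
SA = 96
96 in^2


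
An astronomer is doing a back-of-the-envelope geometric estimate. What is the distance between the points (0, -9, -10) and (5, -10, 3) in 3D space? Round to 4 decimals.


3D distance between two points
P1 = (0, -9, -10), P2 = (5, -10, 3)
Formula: d = sqrt((x2-x1)^2 + (y2-y1)^2 + (z2-z1)^2)
dx = 5 - 0 = 5
dy = -10 - -9 = -1
dz = 3 - -10 = 13
dx^2 + dy^2 + dz^2 = 25 + 1 + 169 = 195
d = sqrt(195)
d = 13.9642
13.9642 units


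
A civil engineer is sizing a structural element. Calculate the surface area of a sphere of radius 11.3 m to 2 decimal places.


Shape: sphere
Radius r = 11.3 m
Formula: SA = 4 * pi * r^2
r^2 = 127.69
SA = 4 * pi * 127.69
SA = 510.76 * pi
SA = 1604.6
1604.6 m^2


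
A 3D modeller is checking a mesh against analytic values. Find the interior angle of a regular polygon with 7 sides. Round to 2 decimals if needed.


Shape: regular heptagon (7 sides)
Formula: interior angle = (n - 2) * 180 / n
(n - 2) = 5
(n - 2) * 180 = 900
angle = 900 / 7
angle = 128.57
128.57 degrees


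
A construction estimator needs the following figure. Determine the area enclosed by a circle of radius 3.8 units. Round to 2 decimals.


Shape: circle
Radius r = 3.8 units
Formula: A = pi * r^2
r^2 = 3.8^2 = 14.44
A = pi * 14.44
A = 45.36
45.36 units^2


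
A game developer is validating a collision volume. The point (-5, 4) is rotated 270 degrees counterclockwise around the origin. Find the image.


Transformation: rotation about the origin
Original point: (-5, 4)
Rule for 270 deg counterclockwise: (x, y) -> (y, -x)
Apply: (-5, 4) -> (4, 5)
(4, 5)


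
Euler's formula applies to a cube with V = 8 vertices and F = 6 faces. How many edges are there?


Polyhedron: cube
Euler's formula for convex polyhedra: V - E + F = 2
Given: V = 8 vertices and F = 6 faces
Solve for E:
E = V + F - 2 = 8 + 6 - 2 = 12
12 edges


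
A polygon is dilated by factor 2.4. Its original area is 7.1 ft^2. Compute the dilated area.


Linear scale factor k = 2.4
Original area = 7.1 ft^2
Rule: under a linear scaling by k, areas scale by k^2.
k^2 = 2.4^2 = 5.76
New area = 7.1 * 5.76
New area = 40.896
40.896 ft^2


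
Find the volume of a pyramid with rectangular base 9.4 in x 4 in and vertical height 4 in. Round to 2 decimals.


Shape: rectangular pyramid
Base: 9.4 in x 4 in, Height h = 4 in
Formula: V = (1/3) * base_area * h
base_area = 9.4 * 4 = 37.6
base_area * h = 37.6 * 4 = 150.4
V = 150.4 / 3
V = 50.13
50.13 in^3


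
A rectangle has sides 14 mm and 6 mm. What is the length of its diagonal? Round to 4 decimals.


Shape: rectangle (diagonal via Pythagoras)
Sides: 14 mm and 6 mm
Formula: d = sqrt(l^2 + w^2)
l^2 = 196, w^2 = 36
l^2 + w^2 = 232
d = sqrt(232)
d = 15.2315
15.2315 mm


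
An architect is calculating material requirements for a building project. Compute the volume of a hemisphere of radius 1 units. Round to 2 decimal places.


Shape: hemisphere (half of a sphere)
Radius r = 1 units
Formula: V = (1/2) * (4/3) * pi * r^3 = (2/3) * pi * r^3
r^3 = 1
(2/3) * 1 = 0.666667
V = 0.666667 * pi
V = 2.09
2.09 units^3


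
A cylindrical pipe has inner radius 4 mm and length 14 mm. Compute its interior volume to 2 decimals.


Shape: cylinder
Radius r = 4 mm, Height h = 14 mm
Formula: V = pi * r^2 * h
r^2 = 16
V = pi * 16 * 14
V = 224 * pi
V = 703.72
703.72 mm^3


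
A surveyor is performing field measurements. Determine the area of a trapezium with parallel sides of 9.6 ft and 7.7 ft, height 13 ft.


Shape: trapezoid
Parallel sides a = 9.6 ft, b = 7.7 ft; Height h = 13 ft
Formula: A = (a + b) * h / 2
a + b = 9.6 + 7.7 = 17.3
A = 17.3 * 13 / 2
A = 224.9 / 2
A = 112.45
112.45 ft^2


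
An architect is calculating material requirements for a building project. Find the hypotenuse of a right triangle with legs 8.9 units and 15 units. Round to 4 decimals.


Shape: right triangle
Legs a = 8.9 units, b = 15 units
Formula: c = sqrt(a^2 + b^2)
a^2 = 79.21, b^2 = 225
a^2 + b^2 = 304.21
c = sqrt(304.21)
c = 17.4416
17.4416 units


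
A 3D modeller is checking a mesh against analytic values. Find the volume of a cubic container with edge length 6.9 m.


Shape: cube
Side s = 6.9 m
Formula: V = s^3
V = 6.9 * 6.9 * 6.9
V = 47.61 * 6.9
V = 328.509
328.509 m^3


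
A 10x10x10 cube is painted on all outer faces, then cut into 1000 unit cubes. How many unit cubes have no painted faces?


Large cube: 10 x 10 x 10, cut into unit cubes.
n = 10, so n - 2 = 8
Unpainted cubes form the interior (n - 2)^3 block.
(n - 2)^3 = 8^3 = 512
512 unit cubes


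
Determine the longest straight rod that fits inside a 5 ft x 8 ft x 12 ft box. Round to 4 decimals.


Shape: rectangular box (space diagonal)
l = 5 ft, w = 8 ft, h = 12 ft
Visualize: the diagonal of the base, then a right triangle with that diagonal and the height.
Formula: d = sqrt(l^2 + w^2 + h^2)
l^2 + w^2 + h^2 = 25 + 64 + 144 = 233
d = sqrt(233)
d = 15.2643
15.2643 ft


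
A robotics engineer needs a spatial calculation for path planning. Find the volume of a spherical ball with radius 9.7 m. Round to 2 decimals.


Shape: sphere
Radius r = 9.7 m
Formula: V = (4/3) * pi * r^3
r^3 = 912.673
(4/3) * 912.673 = 1216.897333
V = 1216.897333 * pi
V = 3823
3823 m^3


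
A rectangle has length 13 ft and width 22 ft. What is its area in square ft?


Shape: rectangle
Length l = 13 ft, Width w = 22 ft
Formula: A = l * w
A = 13 * 22
A = 286
286 ft^2


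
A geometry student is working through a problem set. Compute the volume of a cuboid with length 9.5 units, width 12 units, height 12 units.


Shape: rectangular prism
l = 9.5 units, w = 12 units, h = 12 units
Formula: V = l * w * h
V = 9.5 * 12 * 12
V = 114 * 12
V = 1368
1368 units^3


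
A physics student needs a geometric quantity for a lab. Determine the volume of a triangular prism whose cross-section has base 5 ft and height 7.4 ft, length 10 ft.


Shape: triangular prism
Triangle base = 5 ft, triangle height = 7.4 ft, prism length L = 10 ft
Formula: V = (1/2 * b * h_tri) * L
Cross-section area = 0.5 * 5 * 7.4 = 18.5
V = 18.5 * 10
V = 185
185 ft^3


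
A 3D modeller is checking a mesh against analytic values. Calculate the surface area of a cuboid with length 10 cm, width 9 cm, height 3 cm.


Shape: rectangular prism
l = 10 cm, w = 9 cm, h = 3 cm
Formula: SA = 2(lw + lh + wh)
lw = 90, lh = 30, wh = 27
lw + lh + wh = 147
SA = 2 * 147
SA = 294
294 cm^2


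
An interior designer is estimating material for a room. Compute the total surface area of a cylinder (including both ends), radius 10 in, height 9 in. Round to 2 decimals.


Shape: closed cylinder
Radius r = 10 in, Height h = 9 in
Formula: SA = 2*pi*r^2 + 2*pi*r*h = 2*pi*r*(r + h)
r + h = 19
2 * r * (r + h) = 2 * 10 * 19 = 380
SA = 380 * pi
SA = 1193.81
1193.81 in^2


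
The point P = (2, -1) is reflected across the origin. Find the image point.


Transformation: reflection
Original point: (2, -1)
Rule for reflection through the origin: (x, y) -> (-x, -y)
Apply: (2, -1) -> (-2, 1)
(-2, 1)


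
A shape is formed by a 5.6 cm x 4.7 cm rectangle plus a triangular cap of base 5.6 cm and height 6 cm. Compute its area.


Composite shape: rectangle + triangle
Rectangle area = 5.6 * 4.7 = 26.32
Triangle area = 0.5 * 5.6 * 6 = 16.8
Total = 26.32 + 16.8
Total = 43.12
43.12 cm^2


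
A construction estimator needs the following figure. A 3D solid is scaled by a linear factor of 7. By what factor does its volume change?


Linear scale factor k = 7
Rule: under a linear scaling by k, volumes scale by k^3.
k^3 = 7 * 7 * 7
k^3 = 49 * 7
k^3 = 343
Volume scales by a factor of 343.
343 (dimensionless)


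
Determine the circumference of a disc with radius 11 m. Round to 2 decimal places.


Shape: circle
Radius r = 11 m
Formula: C = 2 * pi * r
C = 2 * pi * 11
C = 22 * pi
C = 69.12
69.12 m


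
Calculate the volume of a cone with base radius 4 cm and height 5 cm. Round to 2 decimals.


Shape: cone
Radius r = 4 cm, Height h = 5 cm
Formula: V = (1/3) * pi * r^2 * h
r^2 = 16
pi * r^2 * h = pi * 16 * 5 = 80 * pi
V = 80 * pi / 3
V = 83.78
83.78 cm^3


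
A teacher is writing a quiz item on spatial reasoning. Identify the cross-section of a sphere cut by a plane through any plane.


Solid: sphere
Cutting plane: through any plane
Visualize the intersection of the plane with the solid's surface.
The boundary of the cut region is a circle.
circle


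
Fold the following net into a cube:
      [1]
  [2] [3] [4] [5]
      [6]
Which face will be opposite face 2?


Net: cross layout. Take square 3 as the base (bottom).
Fold the four squares in the horizontal row up around 3: 2 -> left, 4 -> right, 5 wraps to the top.
Fold 1 and 6 up from 3: 1 -> back, 6 -> front.
Opposite pairs are therefore: (1, 6), (2, 4), (3, 5).
Face 2 is opposite face 4.
face 4


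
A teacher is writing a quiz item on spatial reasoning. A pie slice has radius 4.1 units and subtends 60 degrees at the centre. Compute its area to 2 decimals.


Shape: circular sector
Radius r = 4.1 units, Angle = 60 degrees
Formula: A = (angle/360) * pi * r^2
r^2 = 16.81
Fraction of circle = 60/360
A = (60/360) * pi * 16.81
A = 2.801667 * pi
A = 8.8
8.8 units^2


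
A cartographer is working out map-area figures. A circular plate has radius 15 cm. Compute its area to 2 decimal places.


Shape: circle
Radius r = 15 cm
Formula: A = pi * r^2
r^2 = 15^2 = 225
A = pi * 225
A = 706.86
706.86 cm^2


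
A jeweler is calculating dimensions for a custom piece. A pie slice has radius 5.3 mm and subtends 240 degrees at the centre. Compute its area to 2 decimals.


Shape: circular sector
Radius r = 5.3 mm, Angle = 240 degrees
Formula: A = (angle/360) * pi * r^2
r^2 = 28.09
Fraction of circle = 240/360
A = (240/360) * pi * 28.09
A = 18.726667 * pi
A = 58.83
58.83 mm^2


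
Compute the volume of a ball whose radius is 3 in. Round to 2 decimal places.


Shape: sphere
Radius r = 3 in
Formula: V = (4/3) * pi * r^3
r^3 = 27
(4/3) * 27 = 36
V = 36 * pi
V = 113.1
113.1 in^3


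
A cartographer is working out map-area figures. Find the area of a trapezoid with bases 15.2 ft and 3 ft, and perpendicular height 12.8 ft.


Shape: trapezoid
Parallel sides a = 15.2 ft, b = 3 ft; Height h = 12.8 ft
Formula: A = (a + b) * h / 2
a + b = 15.2 + 3 = 18.2
A = 18.2 * 12.8 / 2
A = 232.96 / 2
A = 116.48
116.48 ft^2


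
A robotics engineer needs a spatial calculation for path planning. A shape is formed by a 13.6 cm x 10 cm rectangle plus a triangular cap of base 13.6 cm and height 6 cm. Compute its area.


Composite shape: rectangle + triangle
Rectangle area = 13.6 * 10 = 136
Triangle area = 0.5 * 13.6 * 6 = 40.8
Total = 136 + 40.8
Total = 176.8
176.8 cm^2


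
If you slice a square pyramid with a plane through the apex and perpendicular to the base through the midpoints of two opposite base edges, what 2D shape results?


Solid: square pyramid
Cutting plane: through the apex and perpendicular to the base through the midpoints of two opposite base edges
Visualize the intersection of the plane with the solid's surface.
The boundary of the cut region is a isosceles triangle.
isosceles triangle


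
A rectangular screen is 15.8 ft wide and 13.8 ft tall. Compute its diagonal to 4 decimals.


Shape: rectangle (diagonal via Pythagoras)
Sides: 15.8 ft and 13.8 ft
Formula: d = sqrt(l^2 + w^2)
l^2 = 249.64, w^2 = 190.44
l^2 + w^2 = 440.08
d = sqrt(440.08)
d = 20.9781
20.9781 ft


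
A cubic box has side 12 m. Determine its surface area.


Shape: cube
Side s = 12 m
A cube has 6 square faces.
Formula: SA = 6 * s^2
s^2 = 144
SA = 6 * 144
SA = 864
864 m^2


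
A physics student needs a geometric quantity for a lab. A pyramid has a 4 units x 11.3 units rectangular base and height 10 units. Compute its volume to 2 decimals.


Shape: rectangular pyramid
Base: 4 units x 11.3 units, Height h = 10 units
Formula: V = (1/3) * base_area * h
base_area = 4 * 11.3 = 45.2
base_area * h = 45.2 * 10 = 452
V = 452 / 3
V = 150.67
150.67 units^3


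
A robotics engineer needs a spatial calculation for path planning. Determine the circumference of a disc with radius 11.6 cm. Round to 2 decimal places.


Shape: circle
Radius r = 11.6 cm
Formula: C = 2 * pi * r
C = 2 * pi * 11.6
C = 23.2 * pi
C = 72.88
72.88 cm


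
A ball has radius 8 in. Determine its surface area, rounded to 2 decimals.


Shape: sphere
Radius r = 8 in
Formula: SA = 4 * pi * r^2
r^2 = 64
SA = 4 * pi * 64
SA = 256 * pi
SA = 804.25
804.25 in^2


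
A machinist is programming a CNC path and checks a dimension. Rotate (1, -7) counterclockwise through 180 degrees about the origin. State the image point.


Transformation: rotation about the origin
Original point: (1, -7)
Rule for 180 deg: (x, y) -> (-x, -y)
Apply: (1, -7) -> (-1, 7)
(-1, 7)


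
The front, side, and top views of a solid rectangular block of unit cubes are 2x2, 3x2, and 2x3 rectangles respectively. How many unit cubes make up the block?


Orthographic views of a solid rectangular block:
Front view 2 x 2 -> length = 2, height = 2
Side view 3 x 2 -> width = 3, height = 2 (consistent)
Top view 2 x 3 -> confirms length = 2, width = 3
The block is 2 x 3 x 2.
Total unit cubes = 2 * 3 * 2 = 12
12 unit cubes


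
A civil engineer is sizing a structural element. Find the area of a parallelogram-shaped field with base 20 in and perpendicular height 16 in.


Shape: parallelogram
Base b = 20 in, Height h = 16 in
Formula: A = b * h
A = 20 * 16
A = 320
320 in^2


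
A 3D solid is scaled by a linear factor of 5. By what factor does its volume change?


Linear scale factor k = 5
Rule: under a linear scaling by k, volumes scale by k^3.
k^3 = 5 * 5 * 5
k^3 = 25 * 5
k^3 = 125
Volume scales by a factor of 125.
125 (dimensionless)


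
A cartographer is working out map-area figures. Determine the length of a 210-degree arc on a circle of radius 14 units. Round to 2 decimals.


Shape: circular arc
Radius r = 14 units, Angle = 210 degrees
Formula: L = (angle/360) * 2 * pi * r
2 * pi * r = 28 * pi
L = (210/360) * 28 * pi
L = 16.333333 * pi
L = 51.31
51.31 units


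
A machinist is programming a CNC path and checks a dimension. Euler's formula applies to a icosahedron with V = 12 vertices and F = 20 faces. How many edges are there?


Polyhedron: icosahedron
Euler's formula for convex polyhedra: V - E + F = 2
Given: V = 12 vertices and F = 20 faces
Solve for E:
E = V + F - 2 = 12 + 20 - 2 = 30
30 edges


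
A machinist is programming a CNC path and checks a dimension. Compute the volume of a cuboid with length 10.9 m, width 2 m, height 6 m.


Shape: rectangular prism
l = 10.9 m, w = 2 m, h = 6 m
Formula: V = l * w * h
V = 10.9 * 2 * 6
V = 21.8 * 6
V = 130.8
130.8 m^3


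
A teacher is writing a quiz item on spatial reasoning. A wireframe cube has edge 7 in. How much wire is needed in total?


Shape: cube
Side s = 7 in
A cube has 12 edges, all equal.
Formula: total edge length = 12 * s
Total = 12 * 7
Total = 84
84 in


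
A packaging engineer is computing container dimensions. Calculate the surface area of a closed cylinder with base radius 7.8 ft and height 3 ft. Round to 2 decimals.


Shape: closed cylinder
Radius r = 7.8 ft, Height h = 3 ft
Formula: SA = 2*pi*r^2 + 2*pi*r*h = 2*pi*r*(r + h)
r + h = 10.8
2 * r * (r + h) = 2 * 7.8 * 10.8 = 168.48
SA = 168.48 * pi
SA = 529.3
529.3 ft^2


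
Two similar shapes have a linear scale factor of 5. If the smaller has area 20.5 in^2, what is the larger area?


Linear scale factor k = 5
Original area = 20.5 in^2
Rule: under a linear scaling by k, areas scale by k^2.
k^2 = 5^2 = 25
New area = 20.5 * 25
New area = 512.5
512.5 in^2


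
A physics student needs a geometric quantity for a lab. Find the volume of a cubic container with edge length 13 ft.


Shape: cube
Side s = 13 ft
Formula: V = s^3
V = 13 * 13 * 13
V = 169 * 13
V = 2197
2197 ft^3


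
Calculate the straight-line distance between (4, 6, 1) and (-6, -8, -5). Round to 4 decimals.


3D distance between two points
P1 = (4, 6, 1), P2 = (-6, -8, -5)
Formula: d = sqrt((x2-x1)^2 + (y2-y1)^2 + (z2-z1)^2)
dx = -6 - 4 = -10
dy = -8 - 6 = -14
dz = -5 - 1 = -6
dx^2 + dy^2 + dz^2 = 100 + 196 + 36 = 332
d = sqrt(332)
d = 18.2209
18.2209 units


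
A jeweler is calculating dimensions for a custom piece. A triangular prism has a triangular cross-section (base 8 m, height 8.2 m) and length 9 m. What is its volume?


Shape: triangular prism
Triangle base = 8 m, triangle height = 8.2 m, prism length L = 9 m
Formula: V = (1/2 * b * h_tri) * L
Cross-section area = 0.5 * 8 * 8.2 = 32.8
V = 32.8 * 9
V = 295.2
295.2 m^3


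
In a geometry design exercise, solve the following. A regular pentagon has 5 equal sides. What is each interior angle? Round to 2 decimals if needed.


Shape: regular pentagon (5 sides)
Formula: interior angle = (n - 2) * 180 / n
(n - 2) = 3
(n - 2) * 180 = 540
angle = 540 / 5
angle = 108
108 degrees


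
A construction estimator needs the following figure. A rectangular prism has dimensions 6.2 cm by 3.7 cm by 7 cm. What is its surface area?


Shape: rectangular prism
l = 6.2 cm, w = 3.7 cm, h = 7 cm
Formula: SA = 2(lw + lh + wh)
lw = 22.94, lh = 43.4, wh = 25.9
lw + lh + wh = 92.24
SA = 2 * 92.24
SA = 184.48
184.48 cm^2


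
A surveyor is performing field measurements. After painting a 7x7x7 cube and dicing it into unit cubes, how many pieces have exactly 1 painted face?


Large cube: 7 x 7 x 7, cut into unit cubes.
n = 7, so n - 2 = 5
Cubes with 1 painted face lie in the interior of each face.
A cube has 6 faces; each contributes (n - 2)^2 = 25 such cubes.
Count = 6 * 25 = 150
150 unit cubes


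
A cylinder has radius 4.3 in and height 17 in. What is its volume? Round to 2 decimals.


Shape: cylinder
Radius r = 4.3 in, Height h = 17 in
Formula: V = pi * r^2 * h
r^2 = 18.49
V = pi * 18.49 * 17
V = 314.33 * pi
V = 987.5
987.5 in^3


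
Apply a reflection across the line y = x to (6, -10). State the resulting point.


Transformation: reflection
Original point: (6, -10)
Rule for reflection over y = x: (x, y) -> (y, x)
Apply: (6, -10) -> (-10, 6)
(-10, 6)


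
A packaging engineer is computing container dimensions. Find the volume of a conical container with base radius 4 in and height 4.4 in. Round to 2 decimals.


Shape: cone
Radius r = 4 in, Height h = 4.4 in
Formula: V = (1/3) * pi * r^2 * h
r^2 = 16
pi * r^2 * h = pi * 16 * 4.4 = 70.4 * pi
V = 70.4 * pi / 3
V = 73.72
73.72 in^3


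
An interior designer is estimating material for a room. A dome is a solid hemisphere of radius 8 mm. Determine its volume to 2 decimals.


Shape: hemisphere (half of a sphere)
Radius r = 8 mm
Formula: V = (1/2) * (4/3) * pi * r^3 = (2/3) * pi * r^3
r^3 = 512
(2/3) * 512 = 341.333333
V = 341.333333 * pi
V = 1072.33
1072.33 mm^3


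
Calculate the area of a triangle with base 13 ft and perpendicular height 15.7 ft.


Shape: triangle
Base b = 13 ft, Height h = 15.7 ft
Formula: A = (1/2) * b * h
A = 0.5 * 13 * 15.7
A = 0.5 * 204.1
A = 102.05
102.05 ft^2


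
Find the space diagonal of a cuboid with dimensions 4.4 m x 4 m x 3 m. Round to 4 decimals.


Shape: rectangular box (space diagonal)
l = 4.4 m, w = 4 m, h = 3 m
Visualize: the diagonal of the base, then a right triangle with that diagonal and the height.
Formula: d = sqrt(l^2 + w^2 + h^2)
l^2 + w^2 + h^2 = 19.36 + 16 + 9 = 44.36
d = sqrt(44.36)
d = 6.6603
6.6603 m


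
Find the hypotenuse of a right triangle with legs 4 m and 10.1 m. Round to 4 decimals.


Shape: right triangle
Legs a = 4 m, b = 10.1 m
Formula: c = sqrt(a^2 + b^2)
a^2 = 16, b^2 = 102.01
a^2 + b^2 = 118.01
c = sqrt(118.01)
c = 10.8632
10.8632 m


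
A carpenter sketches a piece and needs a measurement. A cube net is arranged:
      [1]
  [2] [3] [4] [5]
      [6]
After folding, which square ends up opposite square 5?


Net: cross layout. Take square 3 as the base (bottom).
Fold the four squares in the horizontal row up around 3: 2 -> left, 4 -> right, 5 wraps to the top.
Fold 1 and 6 up from 3: 1 -> back, 6 -> front.
Opposite pairs are therefore: (1, 6), (2, 4), (3, 5).
Face 5 is opposite face 3.
face 3
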